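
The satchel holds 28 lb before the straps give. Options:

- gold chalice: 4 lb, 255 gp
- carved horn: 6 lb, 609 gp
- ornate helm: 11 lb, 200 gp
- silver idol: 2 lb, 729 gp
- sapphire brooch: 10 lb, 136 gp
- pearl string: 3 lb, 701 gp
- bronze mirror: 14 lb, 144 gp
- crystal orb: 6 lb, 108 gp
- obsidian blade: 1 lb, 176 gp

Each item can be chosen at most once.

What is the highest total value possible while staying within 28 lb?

2670

Density check — silver idol 364.50, pearl string 233.67, obsidian blade 176.00 are the best per lb.
The ratio ordering already packs tightly: gold chalice + carved horn + ornate helm + silver idol + pearl string + obsidian blade, 27 lb, 2670.
Runner-up gold chalice + carved horn + silver idol + sapphire brooch + pearl string + obsidian blade tops out at 2606.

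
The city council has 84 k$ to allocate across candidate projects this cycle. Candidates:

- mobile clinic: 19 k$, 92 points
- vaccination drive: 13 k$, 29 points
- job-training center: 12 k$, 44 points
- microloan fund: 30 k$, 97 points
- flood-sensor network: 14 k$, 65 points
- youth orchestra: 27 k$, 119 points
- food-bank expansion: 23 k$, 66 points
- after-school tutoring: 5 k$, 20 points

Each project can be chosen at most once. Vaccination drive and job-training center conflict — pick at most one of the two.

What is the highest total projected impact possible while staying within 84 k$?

342

The ratio heuristic lands on mobile clinic + job-training center + flood-sensor network + youth orchestra + after-school tutoring (340) but leaves 7 k$ idle.
Dropping job-training center and after-school tutoring frees 17 k$; slotting in food-bank expansion (23 k$) lifts the total to 342 at 83 k$.
Next best is mobile clinic + job-training center + flood-sensor network + youth orchestra + after-school tutoring at 340 (77 k$) — short by 2.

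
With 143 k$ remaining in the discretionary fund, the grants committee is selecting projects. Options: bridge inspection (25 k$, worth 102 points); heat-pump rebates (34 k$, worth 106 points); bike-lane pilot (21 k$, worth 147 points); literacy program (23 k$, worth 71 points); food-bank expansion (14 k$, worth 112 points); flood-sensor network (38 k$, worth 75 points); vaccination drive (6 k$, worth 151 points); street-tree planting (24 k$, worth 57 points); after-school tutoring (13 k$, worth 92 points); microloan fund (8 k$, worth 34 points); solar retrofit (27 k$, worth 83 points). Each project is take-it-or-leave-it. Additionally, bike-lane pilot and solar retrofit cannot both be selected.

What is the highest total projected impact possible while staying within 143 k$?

781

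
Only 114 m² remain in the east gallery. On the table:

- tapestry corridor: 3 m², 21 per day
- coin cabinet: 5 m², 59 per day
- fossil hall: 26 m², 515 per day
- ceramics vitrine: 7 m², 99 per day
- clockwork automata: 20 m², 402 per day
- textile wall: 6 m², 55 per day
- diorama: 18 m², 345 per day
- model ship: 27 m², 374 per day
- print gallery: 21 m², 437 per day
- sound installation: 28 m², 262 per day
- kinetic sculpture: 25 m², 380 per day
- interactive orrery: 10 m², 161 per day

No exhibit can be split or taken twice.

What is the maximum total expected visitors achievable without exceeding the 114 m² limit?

2100

The ratio heuristic lands on coin cabinet + fossil hall + ceramics vitrine + clockwork automata + textile wall + diorama + print gallery + interactive orrery (2073) but leaves 1 m² idle.
Reworking the packing: tapestry corridor + fossil hall + clockwork automata + diorama + print gallery + kinetic sculpture uses 113 m² and improves the total to 2100.
Runner-up fossil hall + clockwork automata + diorama + print gallery + kinetic sculpture tops out at 2079.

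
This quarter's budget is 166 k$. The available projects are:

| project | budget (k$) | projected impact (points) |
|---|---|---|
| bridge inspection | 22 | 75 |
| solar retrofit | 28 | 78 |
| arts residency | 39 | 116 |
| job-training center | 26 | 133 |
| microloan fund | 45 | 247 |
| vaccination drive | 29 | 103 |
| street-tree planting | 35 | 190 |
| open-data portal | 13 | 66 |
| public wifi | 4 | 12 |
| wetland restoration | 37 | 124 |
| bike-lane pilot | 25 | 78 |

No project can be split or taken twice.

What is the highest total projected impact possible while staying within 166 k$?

789

A density-first pass picks job-training center + microloan fund + vaccination drive + street-tree planting + open-data portal + public wifi — 751 at 152 k$.
Replace vaccination drive and public wifi with bridge inspection + bike-lane pilot: the trade gains 38 net, giving 789 at 166 k$.
Runner-up job-training center + microloan fund + street-tree planting + open-data portal + public wifi + wetland restoration tops out at 772.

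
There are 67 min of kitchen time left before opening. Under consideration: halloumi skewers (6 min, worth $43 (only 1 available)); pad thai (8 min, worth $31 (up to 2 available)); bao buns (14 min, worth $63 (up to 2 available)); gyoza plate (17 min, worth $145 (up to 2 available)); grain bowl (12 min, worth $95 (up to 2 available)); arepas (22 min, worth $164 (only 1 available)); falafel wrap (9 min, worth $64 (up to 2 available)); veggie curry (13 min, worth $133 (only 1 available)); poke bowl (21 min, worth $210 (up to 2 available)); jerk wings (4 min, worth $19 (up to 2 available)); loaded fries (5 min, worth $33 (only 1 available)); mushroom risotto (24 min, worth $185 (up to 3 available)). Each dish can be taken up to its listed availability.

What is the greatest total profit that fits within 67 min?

Density check — veggie curry 10.23, poke bowl 10.00, gyoza plate 8.53, grain bowl 7.92 are the best per min.
Grain bowl + veggie curry + 2×poke bowl uses 67 of the 67 min and totals 648.
Nothing else within 67 min beats 648.

648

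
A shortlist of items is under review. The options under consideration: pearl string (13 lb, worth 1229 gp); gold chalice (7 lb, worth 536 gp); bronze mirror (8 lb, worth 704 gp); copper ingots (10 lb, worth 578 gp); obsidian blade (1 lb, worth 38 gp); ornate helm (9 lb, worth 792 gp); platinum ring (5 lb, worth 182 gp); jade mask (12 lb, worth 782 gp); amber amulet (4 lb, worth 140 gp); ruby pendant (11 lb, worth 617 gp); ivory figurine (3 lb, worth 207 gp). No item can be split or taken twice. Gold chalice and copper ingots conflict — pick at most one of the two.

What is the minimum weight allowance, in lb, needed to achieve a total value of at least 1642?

Minimise lb subject to total value ≥ 1642.
pearl string + gold chalice reaches 1765 using 20 lb.
Below 20 lb the best achievable stays under 1642.

20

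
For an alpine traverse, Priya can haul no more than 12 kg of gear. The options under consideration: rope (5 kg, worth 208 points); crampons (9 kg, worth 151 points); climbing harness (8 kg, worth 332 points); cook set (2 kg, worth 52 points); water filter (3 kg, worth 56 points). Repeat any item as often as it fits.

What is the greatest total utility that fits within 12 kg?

Best packing: 2×rope + cook set — 12 kg, 468 total.
Every other selection either busts 12 kg or fails to beat 468.

468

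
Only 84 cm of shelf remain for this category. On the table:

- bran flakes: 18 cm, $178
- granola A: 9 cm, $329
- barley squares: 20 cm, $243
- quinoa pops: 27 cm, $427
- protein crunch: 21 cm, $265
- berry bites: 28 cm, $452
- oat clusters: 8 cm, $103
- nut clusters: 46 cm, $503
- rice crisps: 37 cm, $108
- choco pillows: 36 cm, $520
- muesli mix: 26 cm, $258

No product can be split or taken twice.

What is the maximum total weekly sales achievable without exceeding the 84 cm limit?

1451

Filling by ratio: granola A + quinoa pops + berry bites + oat clusters for 1311, with 12 cm left unused.
The 8 cm tied up in oat clusters is better spent on barley squares — total rises to 1451 (84 cm).
The closest alternative, granola A + berry bites + oat clusters + choco pillows, reaches only 1404.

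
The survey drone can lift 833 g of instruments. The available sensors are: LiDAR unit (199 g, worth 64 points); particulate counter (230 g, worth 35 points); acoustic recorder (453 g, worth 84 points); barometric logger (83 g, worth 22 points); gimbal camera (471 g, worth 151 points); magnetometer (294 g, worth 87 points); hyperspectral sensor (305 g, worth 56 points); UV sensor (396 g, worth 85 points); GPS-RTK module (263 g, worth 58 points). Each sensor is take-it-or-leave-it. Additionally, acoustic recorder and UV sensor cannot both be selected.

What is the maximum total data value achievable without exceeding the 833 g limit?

238

Density check — LiDAR unit 0.32, gimbal camera 0.32, magnetometer 0.30 are the best per g.
A density-first pass picks LiDAR unit + barometric logger + gimbal camera — 237 at 753 g.
Replace LiDAR unit and barometric logger with magnetometer: the trade gains 1 net, giving 238 at 765 g.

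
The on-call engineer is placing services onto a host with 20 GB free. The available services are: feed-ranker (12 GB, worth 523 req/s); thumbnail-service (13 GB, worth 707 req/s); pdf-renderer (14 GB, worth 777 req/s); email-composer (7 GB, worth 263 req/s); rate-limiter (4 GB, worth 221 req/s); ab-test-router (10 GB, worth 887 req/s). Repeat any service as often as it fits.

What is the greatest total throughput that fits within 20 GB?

1774

Taking 2×ab-test-router: 20 GB used, 1774 in throughput.
Every other selection either busts 20 GB or fails to beat 1774.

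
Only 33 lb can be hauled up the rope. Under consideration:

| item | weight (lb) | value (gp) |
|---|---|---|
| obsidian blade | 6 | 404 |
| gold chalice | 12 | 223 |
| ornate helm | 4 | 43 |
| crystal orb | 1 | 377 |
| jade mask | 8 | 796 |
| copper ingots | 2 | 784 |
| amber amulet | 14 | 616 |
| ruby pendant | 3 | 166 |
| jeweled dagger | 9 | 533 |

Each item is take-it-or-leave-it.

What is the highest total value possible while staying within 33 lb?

3103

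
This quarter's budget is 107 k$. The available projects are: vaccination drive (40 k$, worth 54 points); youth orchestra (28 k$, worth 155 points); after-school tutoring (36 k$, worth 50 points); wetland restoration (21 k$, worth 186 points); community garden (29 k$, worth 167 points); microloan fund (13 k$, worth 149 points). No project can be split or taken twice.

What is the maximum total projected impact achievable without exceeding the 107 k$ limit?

Youth orchestra + wetland restoration + community garden + microloan fund uses 91 of the 107 k$ and totals 657.
Runner-up vaccination drive + wetland restoration + community garden + microloan fund tops out at 556.

657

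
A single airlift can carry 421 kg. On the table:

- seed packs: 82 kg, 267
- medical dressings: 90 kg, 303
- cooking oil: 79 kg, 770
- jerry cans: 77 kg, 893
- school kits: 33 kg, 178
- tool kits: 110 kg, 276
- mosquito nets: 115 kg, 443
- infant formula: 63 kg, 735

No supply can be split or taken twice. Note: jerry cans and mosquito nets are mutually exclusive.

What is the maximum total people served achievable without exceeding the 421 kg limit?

2977

Taking medical dressings + cooking oil + jerry cans + tool kits + infant formula: 419 kg used, 2977 in people served.
The closest alternative, seed packs + medical dressings + cooking oil + jerry cans + infant formula, reaches only 2968.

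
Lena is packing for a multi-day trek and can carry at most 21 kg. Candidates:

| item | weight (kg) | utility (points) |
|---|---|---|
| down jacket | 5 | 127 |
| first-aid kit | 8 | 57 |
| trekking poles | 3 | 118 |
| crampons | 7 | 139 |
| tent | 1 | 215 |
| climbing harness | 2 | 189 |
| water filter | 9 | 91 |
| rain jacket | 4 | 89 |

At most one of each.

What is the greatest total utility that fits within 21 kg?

788

A density-first pass picks down jacket + trekking poles + tent + climbing harness + rain jacket — 738 at 15 kg.
The 4 kg tied up in rain jacket is better spent on crampons — total rises to 788 (18 kg).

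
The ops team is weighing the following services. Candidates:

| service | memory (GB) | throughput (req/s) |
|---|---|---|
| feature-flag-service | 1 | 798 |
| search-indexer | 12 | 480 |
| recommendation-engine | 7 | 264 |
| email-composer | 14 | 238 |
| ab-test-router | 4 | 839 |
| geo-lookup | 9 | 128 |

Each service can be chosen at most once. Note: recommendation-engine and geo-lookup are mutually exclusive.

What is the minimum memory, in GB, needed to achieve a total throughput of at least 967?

5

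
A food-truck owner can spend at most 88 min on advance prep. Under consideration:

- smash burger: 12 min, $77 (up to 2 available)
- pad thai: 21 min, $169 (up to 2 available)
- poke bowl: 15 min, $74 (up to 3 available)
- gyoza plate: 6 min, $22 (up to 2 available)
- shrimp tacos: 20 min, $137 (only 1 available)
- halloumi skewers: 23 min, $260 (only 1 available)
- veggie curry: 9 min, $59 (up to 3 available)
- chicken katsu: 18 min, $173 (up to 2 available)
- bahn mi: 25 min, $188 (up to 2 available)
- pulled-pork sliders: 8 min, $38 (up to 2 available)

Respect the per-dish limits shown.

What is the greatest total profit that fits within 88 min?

Ranking by ratio (profit/min): halloumi skewers 11.30, chicken katsu 9.61, pad thai 8.05.
Taking pad thai + halloumi skewers + 2×chicken katsu + pulled-pork sliders: 88 min used, 813 in profit.
Every other selection either busts 88 min or exceeds an availability limit or fails to beat 813.

813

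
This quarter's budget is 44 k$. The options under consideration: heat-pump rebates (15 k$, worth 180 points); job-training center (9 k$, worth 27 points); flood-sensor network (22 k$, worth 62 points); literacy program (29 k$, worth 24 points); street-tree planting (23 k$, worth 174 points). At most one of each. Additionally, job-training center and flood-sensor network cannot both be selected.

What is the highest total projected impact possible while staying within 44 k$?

Best packing: heat-pump rebates + street-tree planting — 38 k$, 354 total.
Nothing else feasible within 44 k$ beats 354.

354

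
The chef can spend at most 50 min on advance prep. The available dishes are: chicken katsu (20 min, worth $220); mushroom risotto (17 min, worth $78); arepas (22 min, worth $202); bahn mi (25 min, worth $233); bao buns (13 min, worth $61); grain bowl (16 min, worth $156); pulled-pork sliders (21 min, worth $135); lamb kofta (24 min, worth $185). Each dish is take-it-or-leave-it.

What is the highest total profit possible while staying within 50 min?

Filling by ratio: chicken katsu + bao buns + grain bowl for 437, with 1 min left unused.
Dropping bao buns and grain bowl frees 29 min; slotting in bahn mi (25 min) lifts the total to 453 at 45 min.
Nothing else within 50 min beats 453.

453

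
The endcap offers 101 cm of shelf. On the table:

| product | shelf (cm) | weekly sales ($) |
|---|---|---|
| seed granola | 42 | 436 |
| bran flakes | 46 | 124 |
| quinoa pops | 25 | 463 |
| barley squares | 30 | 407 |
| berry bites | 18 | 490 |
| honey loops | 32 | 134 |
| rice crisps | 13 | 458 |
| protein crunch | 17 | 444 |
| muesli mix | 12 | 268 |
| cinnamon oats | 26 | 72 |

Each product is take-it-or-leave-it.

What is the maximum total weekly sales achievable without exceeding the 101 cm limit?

2123

By weekly sales per cm: rice crisps 35.23, berry bites 27.22, protein crunch 26.12 lead.
Best packing: quinoa pops + berry bites + rice crisps + protein crunch + muesli mix — 85 cm, 2123 total.
An exhaustive check of the 1024 subsets confirms 2123.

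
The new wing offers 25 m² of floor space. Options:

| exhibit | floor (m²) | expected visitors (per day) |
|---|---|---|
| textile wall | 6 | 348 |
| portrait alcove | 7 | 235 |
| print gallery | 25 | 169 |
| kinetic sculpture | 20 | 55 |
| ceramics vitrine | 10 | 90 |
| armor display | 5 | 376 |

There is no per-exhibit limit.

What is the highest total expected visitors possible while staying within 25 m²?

Ranking by ratio (expected visitors/m²): armor display 75.20, textile wall 58.00, portrait alcove 33.57, ceramics vitrine 9.00.
The ratio ordering already packs tightly: 5×armor display, 25 m², 1880.
Nothing else within 25 m² beats 1880.

1880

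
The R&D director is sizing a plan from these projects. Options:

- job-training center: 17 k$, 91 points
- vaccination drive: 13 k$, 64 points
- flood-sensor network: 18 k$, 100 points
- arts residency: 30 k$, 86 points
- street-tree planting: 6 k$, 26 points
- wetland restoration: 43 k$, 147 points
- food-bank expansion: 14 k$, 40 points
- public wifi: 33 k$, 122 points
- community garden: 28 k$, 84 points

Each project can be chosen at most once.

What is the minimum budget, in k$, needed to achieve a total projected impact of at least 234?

48

Need the lightest bundle worth ≥ 234.
job-training center + vaccination drive + flood-sensor network: 255 projected impact at 48 k$.
No combination under 48 k$ hits 234.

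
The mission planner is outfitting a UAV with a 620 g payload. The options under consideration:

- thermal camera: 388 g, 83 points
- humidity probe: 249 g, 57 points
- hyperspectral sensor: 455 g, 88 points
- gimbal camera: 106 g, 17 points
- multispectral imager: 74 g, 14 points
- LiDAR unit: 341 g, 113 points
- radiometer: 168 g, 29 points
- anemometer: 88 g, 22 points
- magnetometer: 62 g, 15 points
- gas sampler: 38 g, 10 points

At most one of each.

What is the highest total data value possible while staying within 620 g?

174

Density check — LiDAR unit 0.33, gas sampler 0.26, anemometer 0.25 are the best per g.
The ratio ordering already packs tightly: multispectral imager + LiDAR unit + anemometer + magnetometer + gas sampler, 603 g, 174.
The spare 17 g is too small for any remaining sensor, and no exchange beats 174.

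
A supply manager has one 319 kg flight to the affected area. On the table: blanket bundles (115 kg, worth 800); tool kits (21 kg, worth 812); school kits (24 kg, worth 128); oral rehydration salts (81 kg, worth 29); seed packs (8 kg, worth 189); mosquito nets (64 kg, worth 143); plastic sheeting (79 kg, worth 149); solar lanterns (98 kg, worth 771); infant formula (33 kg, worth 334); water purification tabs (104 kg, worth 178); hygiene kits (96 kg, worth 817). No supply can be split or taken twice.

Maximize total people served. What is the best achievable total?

Ranking by ratio (people served/kg): tool kits 38.67, seed packs 23.62, infant formula 10.12.
Filling by ratio: tool kits + school kits + seed packs + solar lanterns + infant formula + hygiene kits for 3051, with 39 kg left unused.
The 98 kg tied up in solar lanterns is better spent on blanket bundles — total rises to 3080 (297 kg).
The closest alternative, tool kits + school kits + seed packs + solar lanterns + infant formula + hygiene kits, reaches only 3051.

3080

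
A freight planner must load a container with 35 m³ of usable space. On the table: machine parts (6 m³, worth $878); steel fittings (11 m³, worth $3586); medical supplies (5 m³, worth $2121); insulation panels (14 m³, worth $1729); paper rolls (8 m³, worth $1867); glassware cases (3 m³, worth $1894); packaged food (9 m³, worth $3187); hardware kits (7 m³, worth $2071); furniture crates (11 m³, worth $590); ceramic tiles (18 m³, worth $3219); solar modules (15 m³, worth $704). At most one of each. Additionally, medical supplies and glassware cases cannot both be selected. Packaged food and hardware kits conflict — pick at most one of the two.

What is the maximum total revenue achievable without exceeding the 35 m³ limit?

10761

Density check — glassware cases 631.33, medical supplies 424.20, packaged food 354.11, steel fittings 326.00 are the best per m³.
Best packing: steel fittings + medical supplies + paper rolls + packaged food — 33 m³, 10761 total.
Runner-up steel fittings + paper rolls + glassware cases + packaged food tops out at 10534.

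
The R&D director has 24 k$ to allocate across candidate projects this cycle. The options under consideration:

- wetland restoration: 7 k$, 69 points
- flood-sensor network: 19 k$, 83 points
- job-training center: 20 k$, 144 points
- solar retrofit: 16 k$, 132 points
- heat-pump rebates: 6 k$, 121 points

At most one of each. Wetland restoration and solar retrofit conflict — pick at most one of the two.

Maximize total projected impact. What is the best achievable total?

Ranking by ratio (projected impact/k$): heat-pump rebates 20.17, wetland restoration 9.86, solar retrofit 8.25, job-training center 7.20.
The ratio heuristic lands on wetland restoration + heat-pump rebates (190) but leaves 11 k$ idle.
Replace wetland restoration with solar retrofit: the trade gains 63 net, giving 253 at 22 k$.
Next best is wetland restoration + heat-pump rebates at 190 (13 k$) — short by 63.

253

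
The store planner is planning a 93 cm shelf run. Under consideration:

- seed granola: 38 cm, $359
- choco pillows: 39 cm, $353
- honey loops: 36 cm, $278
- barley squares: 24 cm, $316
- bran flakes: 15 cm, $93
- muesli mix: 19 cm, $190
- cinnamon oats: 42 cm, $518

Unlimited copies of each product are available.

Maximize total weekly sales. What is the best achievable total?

1150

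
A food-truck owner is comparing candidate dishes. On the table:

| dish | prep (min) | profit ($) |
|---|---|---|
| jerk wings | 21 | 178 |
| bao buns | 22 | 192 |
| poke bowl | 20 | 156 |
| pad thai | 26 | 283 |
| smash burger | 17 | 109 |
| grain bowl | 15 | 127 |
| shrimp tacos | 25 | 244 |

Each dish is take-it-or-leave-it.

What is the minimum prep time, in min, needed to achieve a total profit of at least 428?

46

Minimise min subject to total profit ≥ 428.
Taking poke bowl + pad thai gives 439 (≥ 428) for 46 min.
Below 46 min the best achievable stays under 428.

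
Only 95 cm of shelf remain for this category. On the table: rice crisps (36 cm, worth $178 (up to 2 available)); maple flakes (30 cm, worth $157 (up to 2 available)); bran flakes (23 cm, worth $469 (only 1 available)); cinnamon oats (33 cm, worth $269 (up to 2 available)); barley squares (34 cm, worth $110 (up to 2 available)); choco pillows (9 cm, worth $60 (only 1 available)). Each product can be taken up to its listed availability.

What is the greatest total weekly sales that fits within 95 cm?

1007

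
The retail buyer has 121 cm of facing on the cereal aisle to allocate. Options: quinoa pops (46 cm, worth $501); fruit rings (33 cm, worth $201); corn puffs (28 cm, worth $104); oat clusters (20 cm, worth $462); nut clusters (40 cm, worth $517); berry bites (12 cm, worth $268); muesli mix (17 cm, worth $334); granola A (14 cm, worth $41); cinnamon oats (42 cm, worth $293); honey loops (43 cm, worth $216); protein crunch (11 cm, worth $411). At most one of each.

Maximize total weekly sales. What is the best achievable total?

2033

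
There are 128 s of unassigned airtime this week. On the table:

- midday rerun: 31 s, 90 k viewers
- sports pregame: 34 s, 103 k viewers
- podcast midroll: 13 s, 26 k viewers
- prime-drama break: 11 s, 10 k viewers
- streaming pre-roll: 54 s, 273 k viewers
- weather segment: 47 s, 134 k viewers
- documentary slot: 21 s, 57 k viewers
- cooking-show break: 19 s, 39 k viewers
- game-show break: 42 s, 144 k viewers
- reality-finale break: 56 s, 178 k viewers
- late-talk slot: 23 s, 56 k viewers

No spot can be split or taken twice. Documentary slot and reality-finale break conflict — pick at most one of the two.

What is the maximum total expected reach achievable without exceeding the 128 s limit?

The ratio ordering already packs tightly: midday rerun + streaming pre-roll + game-show break, 127 s, 507.
An exhaustive check of the 2048 subsets confirms 507.

507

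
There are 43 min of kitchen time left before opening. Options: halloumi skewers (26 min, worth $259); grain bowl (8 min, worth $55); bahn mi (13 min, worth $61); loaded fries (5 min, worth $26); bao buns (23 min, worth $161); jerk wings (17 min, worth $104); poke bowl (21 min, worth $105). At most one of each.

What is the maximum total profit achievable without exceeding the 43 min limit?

Ranking by ratio (profit/min): halloumi skewers 9.96, bao buns 7.00, grain bowl 6.88, jerk wings 6.12.
Filling by ratio: halloumi skewers + grain bowl + loaded fries for 340, with 4 min left unused.
Replace grain bowl and loaded fries with jerk wings: the trade gains 23 net, giving 363 at 43 min.
No other feasible combination exceeds 363.

363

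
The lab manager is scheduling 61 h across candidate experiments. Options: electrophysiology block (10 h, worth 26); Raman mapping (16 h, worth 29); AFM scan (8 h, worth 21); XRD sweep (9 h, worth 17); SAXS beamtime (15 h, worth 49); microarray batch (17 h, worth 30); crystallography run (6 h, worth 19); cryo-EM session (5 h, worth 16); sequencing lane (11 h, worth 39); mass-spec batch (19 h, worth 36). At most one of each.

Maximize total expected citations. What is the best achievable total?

173

Density check — sequencing lane 3.55, SAXS beamtime 3.27, cryo-EM session 3.20 are the best per h.
Taking the top-ratio experiments first gives electrophysiology block + AFM scan + SAXS beamtime + crystallography run + cryo-EM session + sequencing lane for 170 (55 h).
Replace electrophysiology block with Raman mapping: the trade gains 3 net, giving 173 at 61 h.
That's the maximum — no swap from here does better than 173.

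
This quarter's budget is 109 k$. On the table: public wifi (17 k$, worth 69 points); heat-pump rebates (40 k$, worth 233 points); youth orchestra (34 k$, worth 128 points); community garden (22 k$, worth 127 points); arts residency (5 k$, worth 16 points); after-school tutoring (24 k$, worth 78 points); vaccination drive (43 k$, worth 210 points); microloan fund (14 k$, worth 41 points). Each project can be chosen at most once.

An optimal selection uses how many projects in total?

The maximum projected impact within 109 k$ is 570.
One optimal bundle: heat-pump rebates + community garden + vaccination drive (105 k$).
Any selection reaching 570 contains exactly 3 projects.

3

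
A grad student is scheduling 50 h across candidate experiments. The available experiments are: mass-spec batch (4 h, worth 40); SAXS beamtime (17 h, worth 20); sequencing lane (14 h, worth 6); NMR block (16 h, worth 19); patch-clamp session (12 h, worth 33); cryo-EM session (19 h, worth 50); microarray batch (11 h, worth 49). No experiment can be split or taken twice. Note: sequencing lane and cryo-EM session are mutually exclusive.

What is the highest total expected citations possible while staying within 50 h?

Density check — mass-spec batch 10.00, microarray batch 4.45, patch-clamp session 2.75 are the best per h.
Best packing: mass-spec batch + patch-clamp session + cryo-EM session + microarray batch — 46 h, 172 total.
Every other selection either busts 50 h or breaks a pairing rule or fails to beat 172.

172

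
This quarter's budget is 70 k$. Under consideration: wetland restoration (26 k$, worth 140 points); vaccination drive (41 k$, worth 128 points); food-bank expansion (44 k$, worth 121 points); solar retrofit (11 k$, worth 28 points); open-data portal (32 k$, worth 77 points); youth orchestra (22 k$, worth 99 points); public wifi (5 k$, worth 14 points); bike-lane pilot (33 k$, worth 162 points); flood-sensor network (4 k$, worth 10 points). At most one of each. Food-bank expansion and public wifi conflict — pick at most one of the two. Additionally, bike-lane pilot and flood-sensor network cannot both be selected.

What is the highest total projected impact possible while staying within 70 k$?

Density check — wetland restoration 5.38, bike-lane pilot 4.91, youth orchestra 4.50, vaccination drive 3.12 are the best per k$.
Wetland restoration + solar retrofit + bike-lane pilot uses 70 of the 70 k$ and totals 330.
Runner-up wetland restoration + public wifi + bike-lane pilot tops out at 316.

330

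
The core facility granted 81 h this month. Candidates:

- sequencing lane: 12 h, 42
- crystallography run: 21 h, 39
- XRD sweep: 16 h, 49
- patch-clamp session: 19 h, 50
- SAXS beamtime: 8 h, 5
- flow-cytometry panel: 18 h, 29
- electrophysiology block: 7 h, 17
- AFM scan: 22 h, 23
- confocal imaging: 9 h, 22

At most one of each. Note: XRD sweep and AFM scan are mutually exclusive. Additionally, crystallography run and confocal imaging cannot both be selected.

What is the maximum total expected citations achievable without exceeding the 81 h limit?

209

Taking sequencing lane + XRD sweep + patch-clamp session + flow-cytometry panel + electrophysiology block + confocal imaging: 81 h used, 209 in expected citations.
No other feasible combination exceeds 209.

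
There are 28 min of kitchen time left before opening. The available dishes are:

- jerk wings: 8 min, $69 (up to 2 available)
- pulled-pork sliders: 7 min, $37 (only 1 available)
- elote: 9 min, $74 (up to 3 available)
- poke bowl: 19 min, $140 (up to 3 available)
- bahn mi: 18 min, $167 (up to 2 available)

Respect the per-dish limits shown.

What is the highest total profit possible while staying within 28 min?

241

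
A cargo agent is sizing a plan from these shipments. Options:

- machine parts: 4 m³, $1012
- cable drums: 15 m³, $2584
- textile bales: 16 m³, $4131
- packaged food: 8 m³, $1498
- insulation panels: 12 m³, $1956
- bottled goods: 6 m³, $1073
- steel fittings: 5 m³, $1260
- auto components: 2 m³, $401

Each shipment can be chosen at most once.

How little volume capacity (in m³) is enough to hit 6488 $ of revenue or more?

Look for the lowest-volume combination reaching 6488.
machine parts + textile bales + steel fittings + auto components: 6804 revenue at 27 m³.
No combination under 27 m³ hits 6488.

27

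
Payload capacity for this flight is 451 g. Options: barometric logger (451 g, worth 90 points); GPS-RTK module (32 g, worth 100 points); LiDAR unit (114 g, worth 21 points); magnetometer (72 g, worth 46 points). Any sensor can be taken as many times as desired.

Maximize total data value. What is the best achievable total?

1400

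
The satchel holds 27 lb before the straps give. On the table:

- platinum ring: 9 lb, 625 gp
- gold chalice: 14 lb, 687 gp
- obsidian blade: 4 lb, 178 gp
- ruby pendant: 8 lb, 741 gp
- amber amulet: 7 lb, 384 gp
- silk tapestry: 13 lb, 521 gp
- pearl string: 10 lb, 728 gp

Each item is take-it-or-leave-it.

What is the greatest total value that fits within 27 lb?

Platinum ring + ruby pendant + pearl string uses 27 of the 27 lb and totals 2094.

2094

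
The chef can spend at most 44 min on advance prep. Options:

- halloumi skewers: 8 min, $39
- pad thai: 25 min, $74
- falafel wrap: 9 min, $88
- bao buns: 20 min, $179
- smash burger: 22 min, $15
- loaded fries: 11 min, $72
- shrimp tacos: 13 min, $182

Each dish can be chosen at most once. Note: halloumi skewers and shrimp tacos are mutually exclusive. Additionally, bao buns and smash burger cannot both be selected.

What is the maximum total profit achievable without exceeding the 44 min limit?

449

Taking falafel wrap + bao buns + shrimp tacos: 42 min used, 449 in profit.
Next best is bao buns + loaded fries + shrimp tacos at 433 (44 min) — short by 16.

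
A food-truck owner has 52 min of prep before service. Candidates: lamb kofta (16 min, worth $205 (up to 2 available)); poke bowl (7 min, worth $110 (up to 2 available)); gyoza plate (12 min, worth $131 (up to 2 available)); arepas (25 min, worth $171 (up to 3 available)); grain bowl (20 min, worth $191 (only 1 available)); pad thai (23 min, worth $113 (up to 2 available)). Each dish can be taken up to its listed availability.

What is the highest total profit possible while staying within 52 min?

651

By profit per min: poke bowl 15.71, lamb kofta 12.81, gyoza plate 10.92 lead.
The ratio heuristic lands on 2×lamb kofta + 2×poke bowl (630) but leaves 6 min idle.
Replace poke bowl with gyoza plate: the trade gains 21 net, giving 651 at 51 min.
That's the maximum — no swap from here does better than 651.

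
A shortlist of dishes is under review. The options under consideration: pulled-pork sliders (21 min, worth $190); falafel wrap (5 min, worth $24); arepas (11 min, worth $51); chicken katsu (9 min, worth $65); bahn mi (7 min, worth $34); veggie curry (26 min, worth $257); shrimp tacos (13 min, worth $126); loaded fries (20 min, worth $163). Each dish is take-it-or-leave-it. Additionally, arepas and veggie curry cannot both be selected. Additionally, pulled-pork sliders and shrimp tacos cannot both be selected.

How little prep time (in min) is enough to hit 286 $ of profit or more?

33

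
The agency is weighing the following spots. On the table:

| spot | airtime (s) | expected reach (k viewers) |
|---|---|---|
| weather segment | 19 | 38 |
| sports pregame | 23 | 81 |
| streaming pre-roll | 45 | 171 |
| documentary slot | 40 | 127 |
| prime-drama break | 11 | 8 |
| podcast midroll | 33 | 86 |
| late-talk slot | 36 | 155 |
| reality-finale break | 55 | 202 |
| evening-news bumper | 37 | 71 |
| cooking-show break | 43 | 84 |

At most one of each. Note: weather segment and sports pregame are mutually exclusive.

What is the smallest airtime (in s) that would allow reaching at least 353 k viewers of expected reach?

Minimise s subject to total expected reach ≥ 353.
Taking late-talk slot + reality-finale break gives 357 (≥ 353) for 91 s.
Any bundle with less than 91 s falls short of 353.

91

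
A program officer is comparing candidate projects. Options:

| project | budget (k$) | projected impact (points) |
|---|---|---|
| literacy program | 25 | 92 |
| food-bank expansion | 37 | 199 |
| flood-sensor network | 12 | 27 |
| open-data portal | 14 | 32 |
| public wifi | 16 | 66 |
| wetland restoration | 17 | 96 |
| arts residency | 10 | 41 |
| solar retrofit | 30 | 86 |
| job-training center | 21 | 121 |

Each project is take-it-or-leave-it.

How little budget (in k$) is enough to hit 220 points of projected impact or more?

47

Need the lightest bundle worth ≥ 220.
food-bank expansion + arts residency reaches 240 using 47 k$.
No combination under 47 k$ hits 220.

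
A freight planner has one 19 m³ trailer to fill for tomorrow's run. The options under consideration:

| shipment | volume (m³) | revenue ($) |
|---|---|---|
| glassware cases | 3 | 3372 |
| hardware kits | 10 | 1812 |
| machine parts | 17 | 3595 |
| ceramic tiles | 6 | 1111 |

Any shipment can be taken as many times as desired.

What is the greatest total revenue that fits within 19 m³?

Density check — glassware cases 1124.00, machine parts 211.47, ceramic tiles 185.17 are the best per m³.
The ratio ordering already packs tightly: 6×glassware cases, 18 m³, 20232.
No other feasible combination exceeds 20232.

20232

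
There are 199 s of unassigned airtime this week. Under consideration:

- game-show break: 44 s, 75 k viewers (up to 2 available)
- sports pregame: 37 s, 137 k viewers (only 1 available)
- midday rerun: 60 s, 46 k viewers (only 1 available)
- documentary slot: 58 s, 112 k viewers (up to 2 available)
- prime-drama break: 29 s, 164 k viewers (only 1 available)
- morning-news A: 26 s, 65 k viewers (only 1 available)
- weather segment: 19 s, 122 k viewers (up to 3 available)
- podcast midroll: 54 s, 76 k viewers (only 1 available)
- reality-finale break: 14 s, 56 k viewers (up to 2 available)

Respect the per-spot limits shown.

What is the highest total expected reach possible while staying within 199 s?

854

Density check — weather segment 6.42, prime-drama break 5.66, reality-finale break 4.00, sports pregame 3.70 are the best per s.
The ratio heuristic lands on sports pregame + prime-drama break + morning-news A + 3×weather segment + 2×reality-finale break (844) but leaves 22 s idle.
Dropping morning-news A frees 26 s; slotting in game-show break (44 s) lifts the total to 854 at 195 s.
Nothing else within 199 s beats 854.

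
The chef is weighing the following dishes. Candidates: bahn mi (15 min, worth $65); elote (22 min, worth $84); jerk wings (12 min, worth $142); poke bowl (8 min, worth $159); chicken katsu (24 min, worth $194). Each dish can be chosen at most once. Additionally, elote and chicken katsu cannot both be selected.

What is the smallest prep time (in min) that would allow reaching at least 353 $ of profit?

32

Need the lightest bundle worth ≥ 353.
Taking poke bowl + chicken katsu gives 353 (≥ 353) for 32 min.
No combination under 32 min hits 353.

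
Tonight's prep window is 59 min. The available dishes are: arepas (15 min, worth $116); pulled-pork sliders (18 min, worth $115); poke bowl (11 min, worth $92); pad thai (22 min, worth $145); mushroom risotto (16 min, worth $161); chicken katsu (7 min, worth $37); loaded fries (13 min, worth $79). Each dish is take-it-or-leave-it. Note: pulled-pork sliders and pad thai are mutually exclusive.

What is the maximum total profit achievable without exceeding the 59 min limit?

448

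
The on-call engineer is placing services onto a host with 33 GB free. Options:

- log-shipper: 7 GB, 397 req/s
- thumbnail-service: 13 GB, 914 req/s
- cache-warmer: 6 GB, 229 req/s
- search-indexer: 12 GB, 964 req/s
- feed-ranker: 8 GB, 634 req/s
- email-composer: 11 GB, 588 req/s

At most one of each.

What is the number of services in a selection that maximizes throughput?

3

The maximum throughput within 33 GB is 2512.
thumbnail-service + search-indexer + feed-ranker hits 2512 at 33 GB.
All optima have 3 services.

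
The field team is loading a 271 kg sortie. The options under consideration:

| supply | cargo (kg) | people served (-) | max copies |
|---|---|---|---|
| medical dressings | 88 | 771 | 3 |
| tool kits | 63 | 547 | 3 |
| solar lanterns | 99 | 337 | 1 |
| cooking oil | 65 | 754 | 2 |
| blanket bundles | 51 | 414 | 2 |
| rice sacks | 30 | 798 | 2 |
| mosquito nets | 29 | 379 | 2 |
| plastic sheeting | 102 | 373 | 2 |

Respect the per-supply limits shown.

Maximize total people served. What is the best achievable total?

Greedy by ratio would take 2×cooking oil + 2×rice sacks + 2×mosquito nets: 248 kg used, total 3862.
Replace mosquito nets with blanket bundles: the trade gains 35 net, giving 3897 at 270 kg.

3897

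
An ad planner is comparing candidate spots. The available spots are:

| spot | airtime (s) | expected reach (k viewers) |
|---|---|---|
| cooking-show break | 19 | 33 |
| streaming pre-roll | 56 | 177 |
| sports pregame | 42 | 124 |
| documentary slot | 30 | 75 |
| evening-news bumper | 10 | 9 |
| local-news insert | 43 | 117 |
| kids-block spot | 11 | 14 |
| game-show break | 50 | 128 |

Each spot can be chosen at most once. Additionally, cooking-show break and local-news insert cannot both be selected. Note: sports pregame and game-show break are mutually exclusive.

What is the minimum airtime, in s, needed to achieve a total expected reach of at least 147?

56

Look for the lowest-airtime combination reaching 147.
Taking streaming pre-roll gives 177 (≥ 147) for 56 s.
Any bundle with less than 56 s falls short of 147.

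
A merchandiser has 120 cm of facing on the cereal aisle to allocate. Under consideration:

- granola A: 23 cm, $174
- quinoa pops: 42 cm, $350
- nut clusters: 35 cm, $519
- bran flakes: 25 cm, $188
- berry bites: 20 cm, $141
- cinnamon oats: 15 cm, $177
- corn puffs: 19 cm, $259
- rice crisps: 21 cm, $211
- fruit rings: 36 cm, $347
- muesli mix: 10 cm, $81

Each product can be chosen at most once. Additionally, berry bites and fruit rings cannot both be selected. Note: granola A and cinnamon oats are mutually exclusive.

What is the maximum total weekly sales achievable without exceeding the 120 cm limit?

Ranking by ratio (weekly sales/cm): nut clusters 14.83, corn puffs 13.63, cinnamon oats 11.80, rice crisps 10.05.
Best packing: nut clusters + berry bites + cinnamon oats + corn puffs + rice crisps + muesli mix — 120 cm, 1388 total.
No other feasible combination exceeds 1388.

1388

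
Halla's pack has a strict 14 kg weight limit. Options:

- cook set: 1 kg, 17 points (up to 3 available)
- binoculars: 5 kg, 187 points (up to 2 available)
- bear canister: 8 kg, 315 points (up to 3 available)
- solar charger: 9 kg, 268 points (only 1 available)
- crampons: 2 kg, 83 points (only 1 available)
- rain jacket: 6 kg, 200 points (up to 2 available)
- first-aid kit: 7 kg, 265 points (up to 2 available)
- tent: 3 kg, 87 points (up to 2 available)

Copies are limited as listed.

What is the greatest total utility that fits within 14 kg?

535

Greedy by ratio would take cook set + bear canister + crampons + tent: 14 kg used, total 502.
Reworking the packing: binoculars + crampons + first-aid kit uses 14 kg and improves the total to 535.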